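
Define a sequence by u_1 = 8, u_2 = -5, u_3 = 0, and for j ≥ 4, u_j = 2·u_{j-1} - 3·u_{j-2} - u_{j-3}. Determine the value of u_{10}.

46

u_4 = 7;  u_5 = 19;  u_6 = 17;  u_7 = -30;  u_8 = -130;  u_9 = -187;  u_{10} = 46.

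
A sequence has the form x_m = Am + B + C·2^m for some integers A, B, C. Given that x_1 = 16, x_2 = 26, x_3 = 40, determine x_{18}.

524402

Write the equations: A + B + 2C = 16; 2A + B + 4C = 26; 3A + B + 8C = 40.
Subtracting the first from the second: A + 2C = 10.
Subtracting the second from the third: A + 4C = 14.
Solving: C = 2, A = 6, then B = 6.
So x_m = 6·m + 6 + 2·2^m; at m=18 this is 524402.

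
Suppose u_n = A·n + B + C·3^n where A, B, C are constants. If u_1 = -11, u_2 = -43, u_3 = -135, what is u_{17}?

-645700843

Write the equations: A + B + 3C = -11; 2A + B + 9C = -43; 3A + B + 27C = -135.
Subtracting the first from the second: A + 6C = -32.
Subtracting the second from the third: A + 18C = -92.
Solving: C = -5, A = -2, then B = 6.
Hence u_{17} = -2·17 + 6 + (-5)·129140163 = -645700843.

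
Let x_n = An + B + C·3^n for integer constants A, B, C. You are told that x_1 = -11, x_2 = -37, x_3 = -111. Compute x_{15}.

Write the equations: A + B + 3C = -11; 2A + B + 9C = -37; 3A + B + 27C = -111.
Subtracting the first from the second: A + 6C = -26.
Subtracting the second from the third: A + 18C = -74.
Solving: C = -4, A = -2, then B = 3.
Hence x_{15} = -2·15 + 3 + (-4)·14348907 = -57395655.

-57395655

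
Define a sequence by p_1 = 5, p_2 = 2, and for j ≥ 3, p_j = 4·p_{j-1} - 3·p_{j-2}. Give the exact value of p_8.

-3274

Applying the relation repeatedly:
p_3 = -7  p_4 = -34  p_5 = -115  p_6 = -358  p_7 = -1087  p_8 = -3274.
(Characteristic roots are 3 and 1.)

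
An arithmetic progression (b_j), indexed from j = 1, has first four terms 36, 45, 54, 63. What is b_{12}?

Common difference d = 9.
b_j = 36 + (j - 1)·9.
b_{12} = 36 + 11·9 = 135.

135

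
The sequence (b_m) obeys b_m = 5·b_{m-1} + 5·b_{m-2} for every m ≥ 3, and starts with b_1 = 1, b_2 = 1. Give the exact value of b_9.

381250

b_3 = 10, b_4 = 55, b_5 = 325, b_6 = 1900, b_7 = 11125, b_8 = 65125, b_9 = 381250.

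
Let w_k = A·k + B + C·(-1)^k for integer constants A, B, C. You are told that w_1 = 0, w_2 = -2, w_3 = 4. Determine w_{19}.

36

Write the equations: A + B - C = 0; 2A + B + C = -2; 3A + B - C = 4.
Subtracting the first from the second: A + 2C = -2.
Subtracting the second from the third: A - 2C = 6.
Solving: C = -2, A = 2, then B = -4.
Therefore w_{19} = 38 + (-4) + (-2)·(-1) = 36.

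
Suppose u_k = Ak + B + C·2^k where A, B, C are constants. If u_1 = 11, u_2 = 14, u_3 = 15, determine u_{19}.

The three given values yield: A + B + 2C = 11; 2A + B + 4C = 14; 3A + B + 8C = 15.
Subtracting the first from the second: A + 2C = 3.
Subtracting the second from the third: A + 4C = 1.
Solving: C = -1, A = 5, then B = 8.
Therefore u_{19} = 95 + 8 + (-1)·524288 = -524185.

-524185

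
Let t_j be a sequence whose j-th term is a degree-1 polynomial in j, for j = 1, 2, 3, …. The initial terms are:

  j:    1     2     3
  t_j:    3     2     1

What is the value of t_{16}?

1st diffs: -1, -1 (constant).
So t_j = -j + 4.
Evaluating at j = 16 gives t_{16} = -12.

-12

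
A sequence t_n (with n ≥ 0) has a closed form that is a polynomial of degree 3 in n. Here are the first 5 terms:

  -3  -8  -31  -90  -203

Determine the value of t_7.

1st diffs: -5, -23, -59, -113.
2nd diffs: -18, -36, -54.
3rd diffs: -18, -18 (constant).
So t_n = -3n^3 - 2n - 3.
Evaluating at n = 7 gives t_7 = -1046.

-1046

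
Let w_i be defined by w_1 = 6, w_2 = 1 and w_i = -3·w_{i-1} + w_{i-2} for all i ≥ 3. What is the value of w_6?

-89

Applying the relation repeatedly:
w_3 = 3, w_4 = -8, w_5 = 27, w_6 = -89.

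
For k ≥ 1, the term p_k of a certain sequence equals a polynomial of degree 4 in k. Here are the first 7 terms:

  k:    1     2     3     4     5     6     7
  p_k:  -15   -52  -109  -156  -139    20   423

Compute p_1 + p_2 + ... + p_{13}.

43537

1st diffs: -37, -57, -47, 17, 159, 403.
2nd diffs: -20, 10, 64, 142, 244.
3rd diffs: 30, 54, 78, 102.
4th diffs: 24, 24, 24 (constant).
Newton forward-difference form: p_k = -15 + (-37)·C(k-1,1) + (-20)·C(k-1,2) + 30·C(k-1,3) + 24·C(k-1,4).
Continuing: …, 1196, 2489, 4476, 7355, …, p_{13} = 16701.
Summing k = 1..13 (13 terms) gives 43537.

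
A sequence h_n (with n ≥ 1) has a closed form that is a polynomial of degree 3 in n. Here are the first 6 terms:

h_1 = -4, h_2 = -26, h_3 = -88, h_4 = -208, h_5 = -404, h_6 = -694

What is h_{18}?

1st diffs: -22, -62, -120, -196, -290.
2nd diffs: -40, -58, -76, -94.
3rd diffs: -18, -18, -18 (constant).
So h_n = -3n^3 - 2n^2 + 5n - 4.
Evaluating at n = 18 gives h_{18} = -18058.

-18058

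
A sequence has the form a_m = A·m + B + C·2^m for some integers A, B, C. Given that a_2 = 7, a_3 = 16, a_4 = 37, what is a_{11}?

Plug in m = 2, 3, 4: 2A + B + 4C = 7; 3A + B + 8C = 16; 4A + B + 16C = 37.
Subtracting the first from the second: A + 4C = 9.
Subtracting the second from the third: A + 8C = 21.
Solving: C = 3, A = -3, then B = 1.
So a_m = -3·m + 1 + 3·2^m; at m=11 this is 6112.

6112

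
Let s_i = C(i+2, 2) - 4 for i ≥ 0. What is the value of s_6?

C(8, 2) = 28, so s_6 = 24.

24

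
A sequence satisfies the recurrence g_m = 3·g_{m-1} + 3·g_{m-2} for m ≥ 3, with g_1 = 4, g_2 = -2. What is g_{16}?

122200812

Applying the relation repeatedly:
g_3 = 6, g_4 = 12, g_5 = 54, …, g_{13} = 2242404, g_{14} = 8501598, g_{15} = 32232006, g_{16} = 122200812.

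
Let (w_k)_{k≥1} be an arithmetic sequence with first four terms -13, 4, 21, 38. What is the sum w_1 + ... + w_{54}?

23625

Common difference d = 17.
w_k = -13 + (k - 1)·17.
w_{54} = 888; S = 54·(-13 + 888)/2 = 23625.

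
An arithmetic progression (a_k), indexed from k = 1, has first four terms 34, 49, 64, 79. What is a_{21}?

334

Common difference d = 15.
a_k = 34 + (k - 1)·15.
a_{21} = 34 + 20·15 = 334.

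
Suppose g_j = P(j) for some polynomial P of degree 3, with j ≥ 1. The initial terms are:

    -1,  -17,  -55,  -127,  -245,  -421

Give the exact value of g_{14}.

1st diffs: -16, -38, -72, -118, -176.
2nd diffs: -22, -34, -46, -58.
3rd diffs: -12, -12, -12 (constant).
Newton forward-difference form: g_j = -1 + (-16)·C(j-1,1) + (-22)·C(j-1,2) + (-12)·C(j-1,3).
At j = 14: j-1 = 13, so g_{14} = -1 - 208 - 1716 - 3432 = -5357.

-5357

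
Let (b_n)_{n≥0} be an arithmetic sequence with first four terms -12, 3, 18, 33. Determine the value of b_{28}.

Common difference d = 15.
b_n = -12 + (n - 0)·15.
b_{28} = -12 + 28·15 = 408.

408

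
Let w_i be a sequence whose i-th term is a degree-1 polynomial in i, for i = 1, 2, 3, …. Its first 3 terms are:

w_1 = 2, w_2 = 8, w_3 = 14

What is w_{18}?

104

1st diffs: 6, 6 (constant).
So w_i = 6i - 4.
Evaluating at i = 18 gives w_{18} = 104.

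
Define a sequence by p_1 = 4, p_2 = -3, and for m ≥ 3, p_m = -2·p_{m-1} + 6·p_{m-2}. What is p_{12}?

p_3 = 30;  p_4 = -78;  p_5 = 336;  p_6 = -1140;  p_7 = 4296;  p_8 = -15432;  p_9 = 56640;  p_{10} = -205872;  p_{11} = 751584;  p_{12} = -2738400.

-2738400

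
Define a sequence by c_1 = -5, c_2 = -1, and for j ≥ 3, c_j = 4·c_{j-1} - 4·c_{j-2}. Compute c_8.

3392

c_3 = 16  c_4 = 68  c_5 = 208  c_6 = 560  c_7 = 1408  c_8 = 3392.
(Characteristic roots are 2 and 2.)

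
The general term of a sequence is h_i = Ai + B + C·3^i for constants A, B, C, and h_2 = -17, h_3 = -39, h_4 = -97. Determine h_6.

Write the equations: 2A + B + 9C = -17; 3A + B + 27C = -39; 4A + B + 81C = -97.
Subtracting the first from the second: A + 18C = -22.
Subtracting the second from the third: A + 54C = -58.
Solving: C = -1, A = -4, then B = 0.
Hence h_6 = -4·6 + 0 + (-1)·729 = -753.

-753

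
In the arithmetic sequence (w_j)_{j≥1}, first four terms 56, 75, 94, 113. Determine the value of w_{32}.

Common difference d = 19.
w_j = 56 + (j - 1)·19.
w_{32} = 56 + 31·19 = 645.

645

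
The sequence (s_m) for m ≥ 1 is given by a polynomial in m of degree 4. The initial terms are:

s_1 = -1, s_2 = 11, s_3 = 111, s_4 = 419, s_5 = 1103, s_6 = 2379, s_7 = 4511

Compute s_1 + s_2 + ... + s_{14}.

249326

1st diffs: 12, 100, 308, 684, 1276, 2132.
2nd diffs: 88, 208, 376, 592, 856.
3rd diffs: 120, 168, 216, 264.
4th diffs: 48, 48, 48 (constant).
Newton forward-difference form: s_m = -1 + 12·C(m-1,1) + 88·C(m-1,2) + 120·C(m-1,3) + 48·C(m-1,4).
Continuing: …, 7811, 12639, 19403, 28559, …, s_{14} = 75659.
Summing m = 1..14 (14 terms) gives 249326.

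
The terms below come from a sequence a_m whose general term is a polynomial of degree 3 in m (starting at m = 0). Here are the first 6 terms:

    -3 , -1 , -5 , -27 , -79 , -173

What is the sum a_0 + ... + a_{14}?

1st diffs: 2, -4, -22, -52, -94.
2nd diffs: -6, -18, -30, -42.
3rd diffs: -12, -12, -12 (constant).
So a_m = -2m^3 + 3m^2 + m - 3.
Continuing: …, -321, -535, -827, -1209, …, a_{14} = -4889.
Summing m = 0..14 (15 terms) gives -18945.

-18945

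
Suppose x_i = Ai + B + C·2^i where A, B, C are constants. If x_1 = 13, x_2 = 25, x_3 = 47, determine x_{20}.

5242921

Plug in i = 1, 2, 3: A + B + 2C = 13; 2A + B + 4C = 25; 3A + B + 8C = 47.
Subtracting the first from the second: A + 2C = 12.
Subtracting the second from the third: A + 4C = 22.
Solving: C = 5, A = 2, then B = 1.
Hence x_{20} = 2·20 + 1 + 5·1048576 = 5242921.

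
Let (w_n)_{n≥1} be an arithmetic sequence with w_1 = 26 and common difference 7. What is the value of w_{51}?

w_n = 26 + (n - 1)·7.
w_{51} = 26 + 50·7 = 376.

376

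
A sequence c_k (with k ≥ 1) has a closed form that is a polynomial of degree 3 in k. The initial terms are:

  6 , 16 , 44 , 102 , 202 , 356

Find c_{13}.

1st diffs: 10, 28, 58, 100, 154.
2nd diffs: 18, 30, 42, 54.
3rd diffs: 12, 12, 12 (constant).
So c_k = 2k^3 - 3k^2 + 5k + 2.
Evaluating at k = 13 gives c_{13} = 3954.

3954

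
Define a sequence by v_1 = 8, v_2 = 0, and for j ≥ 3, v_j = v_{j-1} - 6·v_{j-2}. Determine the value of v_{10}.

25872

Compute successive terms:
v_3 = -48  v_4 = -48  v_5 = 240  v_6 = 528  v_7 = -912  v_8 = -4080  v_9 = 1392  v_{10} = 25872.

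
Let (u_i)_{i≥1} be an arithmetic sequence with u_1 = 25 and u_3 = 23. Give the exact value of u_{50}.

Common difference d = (23 - 25) / (3 - 1) = -1.
u_i = 25 + (i - 1)·(-1).
u_{50} = 25 + 49·(-1) = -24.

-24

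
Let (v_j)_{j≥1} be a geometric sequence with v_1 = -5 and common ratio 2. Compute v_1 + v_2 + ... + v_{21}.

-10485755

v_j = (-5)·2^(j-1).
S = (-5)·(2^21 - 1)/(2 - 1) = (-5)·(2097152 - 1)/(1) = -10485755.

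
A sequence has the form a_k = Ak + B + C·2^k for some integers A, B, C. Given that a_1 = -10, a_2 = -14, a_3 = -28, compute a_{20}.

Write the equations: A + B + 2C = -10; 2A + B + 4C = -14; 3A + B + 8C = -28.
Subtracting the first from the second: A + 2C = -4.
Subtracting the second from the third: A + 4C = -14.
Solving: C = -5, A = 6, then B = -6.
So a_k = 6·k + (-6) + (-5)·2^k; at k=20 this is -5242766.

-5242766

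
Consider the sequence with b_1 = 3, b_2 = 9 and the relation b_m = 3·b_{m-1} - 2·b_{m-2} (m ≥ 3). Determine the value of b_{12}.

12285

Iterate the recurrence:
b_3 = 21;  b_4 = 45;  b_5 = 93;  b_6 = 189;  b_7 = 381;  b_8 = 765;  b_9 = 1533;  b_{10} = 3069;  b_{11} = 6141;  b_{12} = 12285.
(Characteristic roots are 2 and 1.)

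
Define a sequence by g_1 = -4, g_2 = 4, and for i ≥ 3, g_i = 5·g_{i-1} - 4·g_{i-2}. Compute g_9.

g_3 = 36, g_4 = 164, g_5 = 676, g_6 = 2724, g_7 = 10916, g_8 = 43684, g_9 = 174756.
(Characteristic roots are 4 and 1.)

174756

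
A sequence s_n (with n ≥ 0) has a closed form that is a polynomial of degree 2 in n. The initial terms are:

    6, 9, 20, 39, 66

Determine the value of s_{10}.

396

1st diffs: 3, 11, 19, 27.
2nd diffs: 8, 8, 8 (constant).
Newton forward-difference form: s_n = 6 + 3·C(n,1) + 8·C(n,2).
At n = 10: n = 10, so s_{10} = 6 + 30 + 360 = 396.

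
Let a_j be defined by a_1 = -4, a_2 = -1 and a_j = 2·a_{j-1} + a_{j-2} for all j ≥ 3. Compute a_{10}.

-2617

Compute successive terms:
a_3 = -6; a_4 = -13; a_5 = -32; a_6 = -77; a_7 = -186; a_8 = -449; a_9 = -1084; a_{10} = -2617.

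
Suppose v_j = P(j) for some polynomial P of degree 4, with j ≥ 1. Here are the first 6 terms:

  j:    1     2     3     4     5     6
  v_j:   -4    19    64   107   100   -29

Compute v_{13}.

1st diffs: 23, 45, 43, -7, -129.
2nd diffs: 22, -2, -50, -122.
3rd diffs: -24, -48, -72.
4th diffs: -24, -24 (constant).
So v_j = -j^4 + 6j^3 - 4j - 5.
Evaluating at j = 13 gives v_{13} = -15436.

-15436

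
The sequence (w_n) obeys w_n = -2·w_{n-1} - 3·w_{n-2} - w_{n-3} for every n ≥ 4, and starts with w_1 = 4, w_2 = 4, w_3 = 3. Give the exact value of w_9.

Iterate the recurrence:
w_4 = -22  w_5 = 31  w_6 = 1  w_7 = -73  w_8 = 112  w_9 = -6.

-6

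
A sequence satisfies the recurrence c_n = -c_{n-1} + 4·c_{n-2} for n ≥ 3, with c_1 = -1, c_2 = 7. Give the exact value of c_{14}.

Applying the relation repeatedly:
c_3 = -11  c_4 = 39  c_5 = -83  …  c_{11} = -25163  c_{12} = 64839  c_{13} = -165491  c_{14} = 424847.

424847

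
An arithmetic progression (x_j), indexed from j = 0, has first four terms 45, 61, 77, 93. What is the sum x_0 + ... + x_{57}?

29058

Common difference d = 16.
x_j = 45 + (j - 0)·16.
x_{57} = 957; S = 58·(45 + 957)/2 = 29058.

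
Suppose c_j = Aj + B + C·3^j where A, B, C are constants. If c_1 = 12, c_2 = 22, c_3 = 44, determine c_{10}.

59094

The three given values yield: A + B + 3C = 12; 2A + B + 9C = 22; 3A + B + 27C = 44.
Subtracting the first from the second: A + 6C = 10.
Subtracting the second from the third: A + 18C = 22.
Solving: C = 1, A = 4, then B = 5.
So c_j = 4·j + 5 + 1·3^j; at j=10 this is 59094.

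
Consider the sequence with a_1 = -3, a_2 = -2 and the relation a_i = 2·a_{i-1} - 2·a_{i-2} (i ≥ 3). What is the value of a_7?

Iterate the recurrence:
a_3 = 2;  a_4 = 8;  a_5 = 12;  a_6 = 8;  a_7 = -8.

-8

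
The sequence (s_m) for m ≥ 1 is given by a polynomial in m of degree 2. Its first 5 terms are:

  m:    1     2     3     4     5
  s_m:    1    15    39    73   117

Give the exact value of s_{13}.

829

1st diffs: 14, 24, 34, 44.
2nd diffs: 10, 10, 10 (constant).
So s_m = 5m^2 - m - 3.
Evaluating at m = 13 gives s_{13} = 829.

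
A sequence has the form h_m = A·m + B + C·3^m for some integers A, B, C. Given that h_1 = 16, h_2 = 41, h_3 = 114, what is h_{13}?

At m = 1, 2, 3: A + B + 3C = 16; 2A + B + 9C = 41; 3A + B + 27C = 114.
Subtracting the first from the second: A + 6C = 25.
Subtracting the second from the third: A + 18C = 73.
Solving: C = 4, A = 1, then B = 3.
Hence h_{13} = 1·13 + 3 + 4·1594323 = 6377308.

6377308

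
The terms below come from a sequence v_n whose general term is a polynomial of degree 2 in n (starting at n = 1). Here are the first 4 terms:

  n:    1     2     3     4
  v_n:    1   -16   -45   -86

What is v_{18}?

-1920

1st diffs: -17, -29, -41.
2nd diffs: -12, -12 (constant).
So v_n = -6n^2 + n + 6.
Evaluating at n = 18 gives v_{18} = -1920.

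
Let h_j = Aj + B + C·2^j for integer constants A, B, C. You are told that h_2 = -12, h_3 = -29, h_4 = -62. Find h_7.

-513

Plug in j = 2, 3, 4: 2A + B + 4C = -12; 3A + B + 8C = -29; 4A + B + 16C = -62.
Subtracting the first from the second: A + 4C = -17.
Subtracting the second from the third: A + 8C = -33.
Solving: C = -4, A = -1, then B = 6.
So h_j = -1·j + 6 + (-4)·2^j; at j=7 this is -513.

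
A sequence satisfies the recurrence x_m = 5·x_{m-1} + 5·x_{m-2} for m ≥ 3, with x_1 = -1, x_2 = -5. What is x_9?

x_3 = -30  x_4 = -175  x_5 = -1025  x_6 = -6000  x_7 = -35125  x_8 = -205625  x_9 = -1203750.

-1203750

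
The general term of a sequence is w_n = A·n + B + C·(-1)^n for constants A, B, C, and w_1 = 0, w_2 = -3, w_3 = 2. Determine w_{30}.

Plug in n = 1, 2, 3: A + B - C = 0; 2A + B + C = -3; 3A + B - C = 2.
Subtracting the first from the second: A + 2C = -3.
Subtracting the second from the third: A - 2C = 5.
Solving: C = -2, A = 1, then B = -3.
Therefore w_{30} = 30 + (-3) + (-2)·1 = 25.

25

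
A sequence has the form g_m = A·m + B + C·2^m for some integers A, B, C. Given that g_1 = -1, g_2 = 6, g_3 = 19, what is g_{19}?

The three given values yield: A + B + 2C = -1; 2A + B + 4C = 6; 3A + B + 8C = 19.
Subtracting the first from the second: A + 2C = 7.
Subtracting the second from the third: A + 4C = 13.
Solving: C = 3, A = 1, then B = -8.
Hence g_{19} = 1·19 + (-8) + 3·524288 = 1572875.

1572875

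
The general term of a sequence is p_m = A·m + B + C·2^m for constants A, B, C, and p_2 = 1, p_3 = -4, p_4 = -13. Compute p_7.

-128

Plug in m = 2, 3, 4: 2A + B + 4C = 1; 3A + B + 8C = -4; 4A + B + 16C = -13.
Subtracting the first from the second: A + 4C = -5.
Subtracting the second from the third: A + 8C = -9.
Solving: C = -1, A = -1, then B = 7.
Hence p_7 = -1·7 + 7 + (-1)·128 = -128.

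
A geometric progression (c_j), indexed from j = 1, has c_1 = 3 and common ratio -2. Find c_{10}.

-1536

c_j = 3·(-2)^(j-1).
c_{10} = 3·(-2)^9 = -1536.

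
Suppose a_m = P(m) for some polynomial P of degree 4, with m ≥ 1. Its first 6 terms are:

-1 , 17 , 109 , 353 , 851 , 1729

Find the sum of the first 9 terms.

19707

1st diffs: 18, 92, 244, 498, 878.
2nd diffs: 74, 152, 254, 380.
3rd diffs: 78, 102, 126.
4th diffs: 24, 24 (constant).
Newton forward-difference form: a_m = -1 + 18·C(m-1,1) + 74·C(m-1,2) + 78·C(m-1,3) + 24·C(m-1,4).
Continuing: 3137, 5249, 8263.
Summing m = 1..9 (9 terms) gives 19707.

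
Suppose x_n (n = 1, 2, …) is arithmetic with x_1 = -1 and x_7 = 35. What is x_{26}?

Common difference d = (35 - (-1)) / (7 - 1) = 6.
x_n = -1 + (n - 1)·6.
x_{26} = -1 + 25·6 = 149.

149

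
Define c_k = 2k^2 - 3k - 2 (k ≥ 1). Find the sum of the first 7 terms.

182

Over k = 1..7: Σk = 28, Σk² = 140.
Total = (2)·140 + (-3)·28 + (-2)·7 = 182.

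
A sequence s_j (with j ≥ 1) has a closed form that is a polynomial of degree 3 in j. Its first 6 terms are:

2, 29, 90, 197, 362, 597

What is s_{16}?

1st diffs: 27, 61, 107, 165, 235.
2nd diffs: 34, 46, 58, 70.
3rd diffs: 12, 12, 12 (constant).
Newton forward-difference form: s_j = 2 + 27·C(j-1,1) + 34·C(j-1,2) + 12·C(j-1,3).
At j = 16: j-1 = 15, so s_{16} = 2 + 405 + 3570 + 5460 = 9437.

9437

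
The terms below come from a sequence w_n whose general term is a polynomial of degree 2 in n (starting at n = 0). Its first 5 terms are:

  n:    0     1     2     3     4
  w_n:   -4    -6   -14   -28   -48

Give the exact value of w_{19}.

1st diffs: -2, -8, -14, -20.
2nd diffs: -6, -6, -6 (constant).
So w_n = -3n^2 + n - 4.
Evaluating at n = 19 gives w_{19} = -1068.

-1068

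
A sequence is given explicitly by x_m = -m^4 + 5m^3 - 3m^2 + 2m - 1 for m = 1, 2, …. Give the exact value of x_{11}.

-8328

x_{11} = -1·11^4 + 5·11^3 - 3·11^2 + 2·11 - 1 = -8328.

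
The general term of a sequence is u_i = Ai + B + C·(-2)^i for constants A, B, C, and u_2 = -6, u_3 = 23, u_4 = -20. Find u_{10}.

-2006

At i = 2, 3, 4: 2A + B + 4C = -6; 3A + B - 8C = 23; 4A + B + 16C = -20.
Subtracting the first from the second: A - 12C = 29.
Subtracting the second from the third: A + 24C = -43.
Solving: C = -2, A = 5, then B = -8.
Therefore u_{10} = 50 + (-8) + (-2)·1024 = -2006.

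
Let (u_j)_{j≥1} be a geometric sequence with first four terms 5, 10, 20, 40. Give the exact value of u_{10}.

2560

Common ratio r = 2.
u_j = 5·2^(j-1).
u_{10} = 5·2^9 = 2560.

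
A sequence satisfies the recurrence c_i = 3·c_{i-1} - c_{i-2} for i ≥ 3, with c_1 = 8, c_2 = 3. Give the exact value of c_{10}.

-144

Applying the relation repeatedly:
c_3 = 1  c_4 = 0  c_5 = -1  c_6 = -3  c_7 = -8  c_8 = -21  c_9 = -55  c_{10} = -144.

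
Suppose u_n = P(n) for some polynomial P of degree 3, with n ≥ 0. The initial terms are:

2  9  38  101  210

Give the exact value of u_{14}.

1st diffs: 7, 29, 63, 109.
2nd diffs: 22, 34, 46.
3rd diffs: 12, 12 (constant).
Newton forward-difference form: u_n = 2 + 7·C(n,1) + 22·C(n,2) + 12·C(n,3).
At n = 14: n = 14, so u_{14} = 2 + 98 + 2002 + 4368 = 6470.

6470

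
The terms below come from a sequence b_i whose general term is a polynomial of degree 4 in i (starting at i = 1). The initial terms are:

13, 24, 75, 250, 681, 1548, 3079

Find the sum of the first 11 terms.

57244

1st diffs: 11, 51, 175, 431, 867, 1531.
2nd diffs: 40, 124, 256, 436, 664.
3rd diffs: 84, 132, 180, 228.
4th diffs: 48, 48, 48 (constant).
Newton forward-difference form: b_i = 13 + 11·C(i-1,1) + 40·C(i-1,2) + 84·C(i-1,3) + 48·C(i-1,4).
Continuing: 5550, 9285, 14656, 22083.
Summing i = 1..11 (11 terms) gives 57244.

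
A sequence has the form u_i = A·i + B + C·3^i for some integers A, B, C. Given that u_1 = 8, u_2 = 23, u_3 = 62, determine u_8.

Write the equations: A + B + 3C = 8; 2A + B + 9C = 23; 3A + B + 27C = 62.
Subtracting the first from the second: A + 6C = 15.
Subtracting the second from the third: A + 18C = 39.
Solving: C = 2, A = 3, then B = -1.
Hence u_8 = 3·8 + (-1) + 2·6561 = 13145.

13145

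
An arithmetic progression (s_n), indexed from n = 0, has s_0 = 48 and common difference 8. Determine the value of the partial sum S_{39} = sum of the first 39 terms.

s_n = 48 + (n - 0)·8.
s_{38} = 352; S = 39·(48 + 352)/2 = 7800.

7800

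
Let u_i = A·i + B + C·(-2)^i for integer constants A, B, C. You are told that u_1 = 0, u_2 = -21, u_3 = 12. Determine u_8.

-795

Plug in i = 1, 2, 3: A + B - 2C = 0; 2A + B + 4C = -21; 3A + B - 8C = 12.
Subtracting the first from the second: A + 6C = -21.
Subtracting the second from the third: A - 12C = 33.
Solving: C = -3, A = -3, then B = -3.
Therefore u_8 = -24 + (-3) + (-3)·256 = -795.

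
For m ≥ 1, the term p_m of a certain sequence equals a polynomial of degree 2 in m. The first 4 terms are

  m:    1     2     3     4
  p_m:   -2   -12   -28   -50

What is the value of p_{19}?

-1100

1st diffs: -10, -16, -22.
2nd diffs: -6, -6 (constant).
Newton forward-difference form: p_m = -2 + (-10)·C(m-1,1) + (-6)·C(m-1,2).
At m = 19: m-1 = 18, so p_{19} = -2 - 180 - 918 = -1100.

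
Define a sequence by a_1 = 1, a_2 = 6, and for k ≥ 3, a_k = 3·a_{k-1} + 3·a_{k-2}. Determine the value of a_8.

a_3 = 21; a_4 = 81; a_5 = 306; a_6 = 1161; a_7 = 4401; a_8 = 16686.

16686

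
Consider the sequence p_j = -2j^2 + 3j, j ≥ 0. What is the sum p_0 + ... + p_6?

-119

Over j = 0..6: Σj = 21, Σj² = 91.
Total = (-2)·91 + (3)·21 = -119.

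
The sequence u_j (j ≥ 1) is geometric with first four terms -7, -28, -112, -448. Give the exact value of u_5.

Common ratio r = 4.
u_j = (-7)·4^(j-1).
u_5 = (-7)·4^4 = -1792.

-1792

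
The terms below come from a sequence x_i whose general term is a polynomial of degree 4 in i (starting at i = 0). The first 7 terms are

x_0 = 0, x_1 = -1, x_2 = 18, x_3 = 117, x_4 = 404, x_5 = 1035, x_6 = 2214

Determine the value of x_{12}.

1st diffs: -1, 19, 99, 287, 631, 1179.
2nd diffs: 20, 80, 188, 344, 548.
3rd diffs: 60, 108, 156, 204.
4th diffs: 48, 48, 48 (constant).
Newton forward-difference form: x_i = (-1)·C(i,1) + 20·C(i,2) + 60·C(i,3) + 48·C(i,4).
At i = 12: i = 12, so x_{12} = -12 + 1320 + 13200 + 23760 = 38268.

38268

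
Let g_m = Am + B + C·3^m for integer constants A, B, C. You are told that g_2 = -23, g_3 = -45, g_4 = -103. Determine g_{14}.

-4783031

Write the equations: 2A + B + 9C = -23; 3A + B + 27C = -45; 4A + B + 81C = -103.
Subtracting the first from the second: A + 18C = -22.
Subtracting the second from the third: A + 54C = -58.
Solving: C = -1, A = -4, then B = -6.
Hence g_{14} = -4·14 + (-6) + (-1)·4782969 = -4783031.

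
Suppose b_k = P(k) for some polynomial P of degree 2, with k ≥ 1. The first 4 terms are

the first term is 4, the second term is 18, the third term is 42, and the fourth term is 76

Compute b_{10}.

490

1st diffs: 14, 24, 34.
2nd diffs: 10, 10 (constant).
So b_k = 5k^2 - k.
Evaluating at k = 10 gives b_{10} = 490.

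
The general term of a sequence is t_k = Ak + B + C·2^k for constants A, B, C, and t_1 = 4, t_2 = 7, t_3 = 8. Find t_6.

-33

The three given values yield: A + B + 2C = 4; 2A + B + 4C = 7; 3A + B + 8C = 8.
Subtracting the first from the second: A + 2C = 3.
Subtracting the second from the third: A + 4C = 1.
Solving: C = -1, A = 5, then B = 1.
Hence t_6 = 5·6 + 1 + (-1)·64 = -33.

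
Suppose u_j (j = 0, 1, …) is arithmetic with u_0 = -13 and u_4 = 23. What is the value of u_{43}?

Common difference d = (23 - (-13)) / (4 - 0) = 9.
u_j = -13 + (j - 0)·9.
u_{43} = -13 + 43·9 = 374.

374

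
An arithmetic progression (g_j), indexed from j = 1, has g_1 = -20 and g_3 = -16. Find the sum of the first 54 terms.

Common difference d = (-16 - (-20)) / (3 - 1) = 2.
g_j = -20 + (j - 1)·2.
g_{54} = 86; S = 54·(-20 + 86)/2 = 1782.

1782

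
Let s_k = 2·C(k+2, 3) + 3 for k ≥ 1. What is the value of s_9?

C(11, 3) = 165, so s_9 = 333.

333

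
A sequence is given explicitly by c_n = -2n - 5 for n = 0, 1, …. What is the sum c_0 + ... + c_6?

Over n = 0..6: Σn = 21.
Total = (-2)·21 + (-5)·7 = -77.

-77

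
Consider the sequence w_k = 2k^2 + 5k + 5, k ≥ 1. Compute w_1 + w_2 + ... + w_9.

840

Over k = 1..9: Σk = 45, Σk² = 285.
Total = (2)·285 + (5)·45 + (5)·9 = 840.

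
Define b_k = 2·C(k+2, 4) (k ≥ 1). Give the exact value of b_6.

140

C(8, 4) = 70, so b_6 = 140.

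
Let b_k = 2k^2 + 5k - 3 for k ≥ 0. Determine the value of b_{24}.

1269

b_{24} = 2·24^2 + 5·24 - 3 = 1269.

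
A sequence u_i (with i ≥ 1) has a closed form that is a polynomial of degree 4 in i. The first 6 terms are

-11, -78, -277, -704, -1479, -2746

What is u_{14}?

-55794

1st diffs: -67, -199, -427, -775, -1267.
2nd diffs: -132, -228, -348, -492.
3rd diffs: -96, -120, -144.
4th diffs: -24, -24 (constant).
Newton forward-difference form: u_i = -11 + (-67)·C(i-1,1) + (-132)·C(i-1,2) + (-96)·C(i-1,3) + (-24)·C(i-1,4).
At i = 14: i-1 = 13, so u_{14} = -11 - 871 - 10296 - 27456 - 17160 = -55794.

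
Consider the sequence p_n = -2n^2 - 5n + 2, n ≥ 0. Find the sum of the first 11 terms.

-1023

Over n = 0..10: Σn = 55, Σn² = 385.
Total = (-2)·385 + (-5)·55 + (2)·11 = -1023.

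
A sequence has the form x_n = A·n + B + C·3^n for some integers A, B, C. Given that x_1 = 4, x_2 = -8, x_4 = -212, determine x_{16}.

-129140060

The three given values yield: A + B + 3C = 4; 2A + B + 9C = -8; 4A + B + 81C = -212.
Subtracting the first from the second: A + 6C = -12.
Subtracting the second from the third: 2A + 72C = -204.
Solving: C = -3, A = 6, then B = 7.
Therefore x_{16} = 96 + 7 + (-3)·43046721 = -129140060.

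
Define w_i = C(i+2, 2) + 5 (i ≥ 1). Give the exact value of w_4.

20

C(6, 2) = 15, so w_4 = 20.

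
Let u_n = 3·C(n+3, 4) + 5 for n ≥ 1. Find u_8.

C(11, 4) = 330, so u_8 = 995.

995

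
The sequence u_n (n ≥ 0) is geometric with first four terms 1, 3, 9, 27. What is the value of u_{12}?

Common ratio r = 3.
u_n = 1·3^(n-0).
u_{12} = 1·3^12 = 531441.

531441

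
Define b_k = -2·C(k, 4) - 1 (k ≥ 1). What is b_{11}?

C(11, 4) = 330, so b_{11} = -661.

-661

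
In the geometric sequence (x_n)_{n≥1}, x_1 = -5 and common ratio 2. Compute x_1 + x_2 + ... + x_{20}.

x_n = (-5)·2^(n-1).
S = (-5)·(2^20 - 1)/(2 - 1) = (-5)·(1048576 - 1)/(1) = -5242875.

-5242875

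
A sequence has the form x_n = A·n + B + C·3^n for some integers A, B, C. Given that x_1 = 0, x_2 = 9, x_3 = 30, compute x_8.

At n = 1, 2, 3: A + B + 3C = 0; 2A + B + 9C = 9; 3A + B + 27C = 30.
Subtracting the first from the second: A + 6C = 9.
Subtracting the second from the third: A + 18C = 21.
Solving: C = 1, A = 3, then B = -6.
Hence x_8 = 3·8 + (-6) + 1·6561 = 6579.

6579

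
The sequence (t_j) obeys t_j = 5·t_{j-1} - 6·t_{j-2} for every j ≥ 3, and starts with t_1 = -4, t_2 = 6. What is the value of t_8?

28314

t_3 = 54  t_4 = 234  t_5 = 846  t_6 = 2826  t_7 = 9054  t_8 = 28314.
(Characteristic roots are 3 and 2.)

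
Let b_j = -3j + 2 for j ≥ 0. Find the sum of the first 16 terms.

-328

Over j = 0..15: Σj = 120.
Total = (-3)·120 + (2)·16 = -328.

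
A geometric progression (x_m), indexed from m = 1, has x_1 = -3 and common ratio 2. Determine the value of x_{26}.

-100663296

x_m = (-3)·2^(m-1).
x_{26} = (-3)·2^25 = -100663296.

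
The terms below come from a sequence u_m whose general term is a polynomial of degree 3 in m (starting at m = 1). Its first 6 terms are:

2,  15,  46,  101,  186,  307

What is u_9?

1st diffs: 13, 31, 55, 85, 121.
2nd diffs: 18, 24, 30, 36.
3rd diffs: 6, 6, 6 (constant).
Newton forward-difference form: u_m = 2 + 13·C(m-1,1) + 18·C(m-1,2) + 6·C(m-1,3).
At m = 9: m-1 = 8, so u_9 = 2 + 104 + 504 + 336 = 946.

946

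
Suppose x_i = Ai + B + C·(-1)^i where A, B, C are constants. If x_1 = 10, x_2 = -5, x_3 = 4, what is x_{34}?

-101

Write the equations: A + B - C = 10; 2A + B + C = -5; 3A + B - C = 4.
Subtracting the first from the second: A + 2C = -15.
Subtracting the second from the third: A - 2C = 9.
Solving: C = -6, A = -3, then B = 7.
Therefore x_{34} = -102 + 7 + (-6)·1 = -101.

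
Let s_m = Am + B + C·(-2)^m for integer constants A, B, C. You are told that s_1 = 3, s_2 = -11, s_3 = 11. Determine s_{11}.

Write the equations: A + B - 2C = 3; 2A + B + 4C = -11; 3A + B - 8C = 11.
Subtracting the first from the second: A + 6C = -14.
Subtracting the second from the third: A - 12C = 22.
Solving: C = -2, A = -2, then B = 1.
Hence s_{11} = -2·11 + 1 + (-2)·(-2048) = 4075.

4075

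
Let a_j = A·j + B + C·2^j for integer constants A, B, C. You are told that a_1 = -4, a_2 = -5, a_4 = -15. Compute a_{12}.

Write the equations: A + B + 2C = -4; 2A + B + 4C = -5; 4A + B + 16C = -15.
Subtracting the first from the second: A + 2C = -1.
Subtracting the second from the third: 2A + 12C = -10.
Solving: C = -1, A = 1, then B = -3.
Hence a_{12} = 1·12 + (-3) + (-1)·4096 = -4087.

-4087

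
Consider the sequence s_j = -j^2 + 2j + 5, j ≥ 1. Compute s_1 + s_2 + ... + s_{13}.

-572

Over j = 1..13: Σj = 91, Σj² = 819.
Total = (-1)·819 + (2)·91 + (5)·13 = -572.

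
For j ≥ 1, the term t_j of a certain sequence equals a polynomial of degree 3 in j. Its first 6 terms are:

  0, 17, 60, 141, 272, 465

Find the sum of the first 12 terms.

12782

1st diffs: 17, 43, 81, 131, 193.
2nd diffs: 26, 38, 50, 62.
3rd diffs: 12, 12, 12 (constant).
Newton forward-difference form: t_j = 17·C(j-1,1) + 26·C(j-1,2) + 12·C(j-1,3).
Continuing: …, 732, 1085, 1536, 2097, …, t_{12} = 3597.
Summing j = 1..12 (12 terms) gives 12782.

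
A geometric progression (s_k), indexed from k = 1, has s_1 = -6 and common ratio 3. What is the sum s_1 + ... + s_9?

-59046

s_k = (-6)·3^(k-1).
S = (-6)·(3^9 - 1)/(3 - 1) = (-6)·(19683 - 1)/(2) = -59046.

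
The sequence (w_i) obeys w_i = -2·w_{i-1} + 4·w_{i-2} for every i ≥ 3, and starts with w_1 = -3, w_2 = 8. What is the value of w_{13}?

Applying the relation repeatedly:
w_3 = -28; w_4 = 88; w_5 = -288; …; w_{10} = 101888; w_{11} = -329728; w_{12} = 1067008; w_{13} = -3452928.

-3452928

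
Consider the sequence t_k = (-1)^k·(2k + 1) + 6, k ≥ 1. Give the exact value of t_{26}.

(-1)^26 = 1; 2k + 1 at k=26 is 53; so t_{26} = 59.

59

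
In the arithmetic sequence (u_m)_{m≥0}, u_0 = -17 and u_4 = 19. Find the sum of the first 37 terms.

Common difference d = (19 - (-17)) / (4 - 0) = 9.
u_m = -17 + (m - 0)·9.
u_{36} = 307; S = 37·(-17 + 307)/2 = 5365.

5365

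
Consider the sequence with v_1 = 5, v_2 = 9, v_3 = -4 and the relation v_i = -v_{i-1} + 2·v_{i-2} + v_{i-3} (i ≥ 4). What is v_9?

-353

v_4 = 27, v_5 = -26, v_6 = 76, v_7 = -101, v_8 = 227, v_9 = -353.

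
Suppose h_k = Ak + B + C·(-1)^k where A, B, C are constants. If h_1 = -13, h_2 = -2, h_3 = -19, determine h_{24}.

Write the equations: A + B - C = -13; 2A + B + C = -2; 3A + B - C = -19.
Subtracting the first from the second: A + 2C = 11.
Subtracting the second from the third: A - 2C = -17.
Solving: C = 7, A = -3, then B = -3.
So h_k = -3·k + (-3) + 7·(-1)^k; at k=24 this is -68.

-68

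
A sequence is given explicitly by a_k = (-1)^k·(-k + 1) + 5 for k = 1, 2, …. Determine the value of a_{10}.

-4

(-1)^10 = 1; -k + 1 at k=10 is -9; so a_{10} = -4.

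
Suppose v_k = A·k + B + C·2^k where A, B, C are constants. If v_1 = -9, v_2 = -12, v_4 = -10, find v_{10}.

968

Plug in k = 1, 2, 4: A + B + 2C = -9; 2A + B + 4C = -12; 4A + B + 16C = -10.
Subtracting the first from the second: A + 2C = -3.
Subtracting the second from the third: 2A + 12C = 2.
Solving: C = 1, A = -5, then B = -6.
Hence v_{10} = -5·10 + (-6) + 1·1024 = 968.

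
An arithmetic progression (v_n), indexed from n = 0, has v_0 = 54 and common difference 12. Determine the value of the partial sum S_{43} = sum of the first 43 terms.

v_n = 54 + (n - 0)·12.
v_{42} = 558; S = 43·(54 + 558)/2 = 13158.

13158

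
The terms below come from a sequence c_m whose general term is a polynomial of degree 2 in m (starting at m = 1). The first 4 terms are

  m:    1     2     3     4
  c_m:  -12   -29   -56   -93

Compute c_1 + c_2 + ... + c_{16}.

-7832

1st diffs: -17, -27, -37.
2nd diffs: -10, -10 (constant).
Newton forward-difference form: c_m = -12 + (-17)·C(m-1,1) + (-10)·C(m-1,2).
Continuing: …, -140, -197, -264, -341, …, c_{16} = -1317.
Summing m = 1..16 (16 terms) gives -7832.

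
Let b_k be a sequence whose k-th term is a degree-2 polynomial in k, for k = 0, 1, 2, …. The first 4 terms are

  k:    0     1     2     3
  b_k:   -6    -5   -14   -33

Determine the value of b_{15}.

1st diffs: 1, -9, -19.
2nd diffs: -10, -10 (constant).
Newton forward-difference form: b_k = -6 + 1·C(k,1) + (-10)·C(k,2).
At k = 15: k = 15, so b_{15} = -6 + 15 - 1050 = -1041.

-1041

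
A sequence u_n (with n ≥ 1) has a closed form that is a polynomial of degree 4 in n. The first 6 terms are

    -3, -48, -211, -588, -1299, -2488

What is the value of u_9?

1st diffs: -45, -163, -377, -711, -1189.
2nd diffs: -118, -214, -334, -478.
3rd diffs: -96, -120, -144.
4th diffs: -24, -24 (constant).
Newton forward-difference form: u_n = -3 + (-45)·C(n-1,1) + (-118)·C(n-1,2) + (-96)·C(n-1,3) + (-24)·C(n-1,4).
At n = 9: n-1 = 8, so u_9 = -3 - 360 - 3304 - 5376 - 1680 = -10723.

-10723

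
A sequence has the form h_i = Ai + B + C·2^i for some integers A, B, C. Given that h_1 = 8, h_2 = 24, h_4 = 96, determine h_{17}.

Write the equations: A + B + 2C = 8; 2A + B + 4C = 24; 4A + B + 16C = 96.
Subtracting the first from the second: A + 2C = 16.
Subtracting the second from the third: 2A + 12C = 72.
Solving: C = 5, A = 6, then B = -8.
So h_i = 6·i + (-8) + 5·2^i; at i=17 this is 655454.

655454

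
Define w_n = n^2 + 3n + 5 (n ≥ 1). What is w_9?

w_9 = 1·9^2 + 3·9 + 5 = 113.

113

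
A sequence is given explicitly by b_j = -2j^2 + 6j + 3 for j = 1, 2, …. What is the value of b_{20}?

b_{20} = -2·20^2 + 6·20 + 3 = -677.

-677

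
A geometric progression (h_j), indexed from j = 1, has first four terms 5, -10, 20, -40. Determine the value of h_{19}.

1310720

Common ratio r = -2.
h_j = 5·(-2)^(j-1).
h_{19} = 5·(-2)^18 = 1310720.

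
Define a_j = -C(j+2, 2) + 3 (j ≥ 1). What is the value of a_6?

C(8, 2) = 28, so a_6 = -25.

-25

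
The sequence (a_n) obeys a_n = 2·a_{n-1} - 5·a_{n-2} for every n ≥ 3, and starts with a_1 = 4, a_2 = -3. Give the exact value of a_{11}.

11854

Compute successive terms:
a_3 = -26, a_4 = -37, a_5 = 56, a_6 = 297, a_7 = 314, a_8 = -857, a_9 = -3284, a_{10} = -2283, a_{11} = 11854.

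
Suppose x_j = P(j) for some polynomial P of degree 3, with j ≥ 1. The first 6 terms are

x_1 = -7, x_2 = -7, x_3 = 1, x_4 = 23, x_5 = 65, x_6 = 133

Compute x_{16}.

1st diffs: 0, 8, 22, 42, 68.
2nd diffs: 8, 14, 20, 26.
3rd diffs: 6, 6, 6 (constant).
Newton forward-difference form: x_j = -7 + 8·C(j-1,2) + 6·C(j-1,3).
At j = 16: j-1 = 15, so x_{16} = -7 + 840 + 2730 = 3563.

3563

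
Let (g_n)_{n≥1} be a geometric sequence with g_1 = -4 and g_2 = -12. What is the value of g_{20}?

-4649045868

Common ratio r = 3.
g_n = (-4)·3^(n-1).
g_{20} = (-4)·3^19 = -4649045868.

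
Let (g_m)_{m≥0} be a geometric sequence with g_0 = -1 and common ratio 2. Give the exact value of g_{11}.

g_m = (-1)·2^(m-0).
g_{11} = (-1)·2^11 = -2048.

-2048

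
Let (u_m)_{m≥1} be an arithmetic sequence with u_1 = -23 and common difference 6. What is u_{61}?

u_m = -23 + (m - 1)·6.
u_{61} = -23 + 60·6 = 337.

337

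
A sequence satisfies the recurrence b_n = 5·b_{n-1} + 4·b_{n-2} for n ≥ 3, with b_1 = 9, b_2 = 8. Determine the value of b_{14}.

15041496988

Iterate the recurrence:
b_3 = 76;  b_4 = 412;  b_5 = 2364;  …;  b_{11} = 81153916;  b_{12} = 462704092;  b_{13} = 2638136124;  b_{14} = 15041496988.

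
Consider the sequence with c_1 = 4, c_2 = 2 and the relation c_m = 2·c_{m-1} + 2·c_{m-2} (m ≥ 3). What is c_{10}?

Applying the relation repeatedly:
c_3 = 12  c_4 = 28  c_5 = 80  c_6 = 216  c_7 = 592  c_8 = 1616  c_9 = 4416  c_{10} = 12064.

12064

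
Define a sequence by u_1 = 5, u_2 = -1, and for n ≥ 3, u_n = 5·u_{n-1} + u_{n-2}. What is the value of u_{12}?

u_3 = 0; u_4 = -1; u_5 = -5; u_6 = -26; u_7 = -135; u_8 = -701; u_9 = -3640; u_{10} = -18901; u_{11} = -98145; u_{12} = -509626.

-509626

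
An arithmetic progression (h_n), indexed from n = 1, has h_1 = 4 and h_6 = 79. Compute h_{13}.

Common difference d = (79 - 4) / (6 - 1) = 15.
h_n = 4 + (n - 1)·15.
h_{13} = 4 + 12·15 = 184.

184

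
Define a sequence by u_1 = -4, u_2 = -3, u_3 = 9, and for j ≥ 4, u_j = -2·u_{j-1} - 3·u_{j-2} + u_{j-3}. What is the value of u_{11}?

Step forward from the initial values:
u_4 = -13;  u_5 = -4;  u_6 = 56;  u_7 = -113;  u_8 = 54;  u_9 = 287;  u_{10} = -849;  u_{11} = 891.

891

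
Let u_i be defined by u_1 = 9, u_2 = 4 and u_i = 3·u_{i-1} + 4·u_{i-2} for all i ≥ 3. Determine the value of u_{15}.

Step forward from the initial values:
u_3 = 48, u_4 = 160, u_5 = 672, …, u_{12} = 10905184, u_{13} = 43620768, u_{14} = 174483040, u_{15} = 697932192.
(Characteristic roots are 4 and -1.)

697932192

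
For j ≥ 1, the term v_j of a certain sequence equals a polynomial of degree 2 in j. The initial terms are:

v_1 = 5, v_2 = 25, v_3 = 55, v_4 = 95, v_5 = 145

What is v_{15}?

1195

1st diffs: 20, 30, 40, 50.
2nd diffs: 10, 10, 10 (constant).
Newton forward-difference form: v_j = 5 + 20·C(j-1,1) + 10·C(j-1,2).
At j = 15: j-1 = 14, so v_{15} = 5 + 280 + 910 = 1195.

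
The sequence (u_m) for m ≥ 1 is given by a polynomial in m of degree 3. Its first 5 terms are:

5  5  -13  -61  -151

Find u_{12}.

1st diffs: 0, -18, -48, -90.
2nd diffs: -18, -30, -42.
3rd diffs: -12, -12 (constant).
Newton forward-difference form: u_m = 5 + (-18)·C(m-1,2) + (-12)·C(m-1,3).
At m = 12: m-1 = 11, so u_{12} = 5 - 990 - 1980 = -2965.

-2965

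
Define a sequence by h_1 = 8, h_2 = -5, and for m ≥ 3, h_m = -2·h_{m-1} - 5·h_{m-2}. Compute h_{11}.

Step forward from the initial values:
h_3 = -30; h_4 = 85; h_5 = -20; h_6 = -385; h_7 = 870; h_8 = 185; h_9 = -4720; h_{10} = 8515; h_{11} = 6570.

6570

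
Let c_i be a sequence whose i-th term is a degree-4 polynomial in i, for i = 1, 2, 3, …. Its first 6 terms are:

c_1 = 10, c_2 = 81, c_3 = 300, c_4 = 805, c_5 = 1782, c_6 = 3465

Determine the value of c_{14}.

1st diffs: 71, 219, 505, 977, 1683.
2nd diffs: 148, 286, 472, 706.
3rd diffs: 138, 186, 234.
4th diffs: 48, 48 (constant).
Newton forward-difference form: c_i = 10 + 71·C(i-1,1) + 148·C(i-1,2) + 138·C(i-1,3) + 48·C(i-1,4).
At i = 14: i-1 = 13, so c_{14} = 10 + 923 + 11544 + 39468 + 34320 = 86265.

86265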